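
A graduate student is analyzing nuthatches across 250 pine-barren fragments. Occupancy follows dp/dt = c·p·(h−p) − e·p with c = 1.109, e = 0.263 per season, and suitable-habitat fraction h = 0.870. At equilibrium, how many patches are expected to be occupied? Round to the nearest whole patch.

p* = h − e/c = 0.870 − 0.2372 = 0.6328.
Expected occupied patches = N × p* = 250 × 0.6328 = 158.21 ≈ 158.

158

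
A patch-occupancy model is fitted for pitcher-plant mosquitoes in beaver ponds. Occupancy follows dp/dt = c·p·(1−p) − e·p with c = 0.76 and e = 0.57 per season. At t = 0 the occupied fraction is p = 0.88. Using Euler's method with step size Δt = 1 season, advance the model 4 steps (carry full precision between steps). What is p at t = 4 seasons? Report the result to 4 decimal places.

Update rule: p ← p + [c·p·(1−p) − e·p]·Δt with Δt = 1.
t = 1: p = 0.88000 + (-0.42134) = 0.45866
t = 2: p = 0.45866 + (-0.07273) = 0.38592
t = 3: p = 0.38592 + (-0.03987) = 0.34606
t = 4: p = 0.34606 + (-0.02526) = 0.32079

0.3208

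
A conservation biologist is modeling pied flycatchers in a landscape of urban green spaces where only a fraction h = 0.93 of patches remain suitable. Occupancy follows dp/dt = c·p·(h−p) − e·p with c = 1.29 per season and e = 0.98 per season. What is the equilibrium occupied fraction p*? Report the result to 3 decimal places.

0.170

Setting dp/dt = 0 and dividing by p* gives c·(h−p*) = e.
So p* = h − e/c = 0.93 − 0.98/1.29 = 0.93 − 0.7597 = 0.1703.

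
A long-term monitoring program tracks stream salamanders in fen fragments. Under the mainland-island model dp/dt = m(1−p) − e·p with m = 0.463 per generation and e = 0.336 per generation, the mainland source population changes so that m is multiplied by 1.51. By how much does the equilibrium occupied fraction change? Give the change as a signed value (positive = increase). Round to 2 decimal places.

0.10

Before: p* = 0.463/(0.463+0.336) = 0.5795.
After: m = 0.69913, e = 0.336; p* = 0.69913/1.0351 = 0.6754.
Δp* = 0.6754 − 0.5795 = +0.0959.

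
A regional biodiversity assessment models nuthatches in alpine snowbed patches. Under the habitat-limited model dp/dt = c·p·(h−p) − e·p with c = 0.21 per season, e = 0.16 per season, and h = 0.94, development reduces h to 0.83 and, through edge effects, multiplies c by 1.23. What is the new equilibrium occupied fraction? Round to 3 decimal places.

0.211

Before: p* = h − e/c = 0.94 − 0.16/0.21 = 0.94 − 0.7619 = 0.1781.
After: c = 0.2583, e = 0.16, h = 0.83; p* = 0.83 − 0.16/0.2583 = 0.2106.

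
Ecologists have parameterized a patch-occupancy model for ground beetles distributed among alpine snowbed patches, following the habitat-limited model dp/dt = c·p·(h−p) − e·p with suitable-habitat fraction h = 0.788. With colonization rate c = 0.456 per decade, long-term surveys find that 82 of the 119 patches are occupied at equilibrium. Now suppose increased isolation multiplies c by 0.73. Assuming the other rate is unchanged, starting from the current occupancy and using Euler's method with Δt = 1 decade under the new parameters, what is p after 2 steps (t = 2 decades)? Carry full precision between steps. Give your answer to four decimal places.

Observed p* = 82/119 = 0.68908.
Balance c(h−p*) = e gives e = 0.456×(0.788 − 0.68908) = 0.04511.
Starting from p₀ = 0.68908; update p ← p + (dp/dt)·Δt with the new parameters.
p: 0.68908 → 0.68068  (Δp = -0.00839)
p: 0.68068 → 0.67429  (Δp = -0.00639)

0.6743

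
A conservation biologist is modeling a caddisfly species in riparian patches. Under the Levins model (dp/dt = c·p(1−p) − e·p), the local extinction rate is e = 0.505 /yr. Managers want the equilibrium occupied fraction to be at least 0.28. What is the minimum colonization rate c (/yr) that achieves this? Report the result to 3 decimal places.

p* = 1 − e/c ≥ 0.28 requires e/c ≤ 0.7200, i.e. c ≥ e/0.7200.
c_min = 0.505/0.7200 = 0.7014.

0.701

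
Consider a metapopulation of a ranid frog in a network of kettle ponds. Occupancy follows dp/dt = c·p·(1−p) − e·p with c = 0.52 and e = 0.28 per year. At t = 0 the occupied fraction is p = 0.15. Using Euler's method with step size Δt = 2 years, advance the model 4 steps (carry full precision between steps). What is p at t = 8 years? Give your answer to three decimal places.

Update rule: p ← p + [c·p·(1−p) − e·p]·Δt with Δt = 2.
p: 0.15000 → 0.19860  (Δp = +0.04860)
p: 0.19860 → 0.25291  (Δp = +0.05431)
p: 0.25291 → 0.30778  (Δp = +0.05487)
p: 0.30778 → 0.35700  (Δp = +0.04922)

0.357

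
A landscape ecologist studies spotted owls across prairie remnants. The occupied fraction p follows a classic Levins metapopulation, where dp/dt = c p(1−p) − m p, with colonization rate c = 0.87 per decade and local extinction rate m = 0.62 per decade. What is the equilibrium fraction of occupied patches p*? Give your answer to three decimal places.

At equilibrium, colonization balances extinction: c·p*·(1−p*) = m·p*.
So p* = 1 − m/c = 1 − 0.62/0.87 = 1 − 0.7126 = 0.2874.

0.287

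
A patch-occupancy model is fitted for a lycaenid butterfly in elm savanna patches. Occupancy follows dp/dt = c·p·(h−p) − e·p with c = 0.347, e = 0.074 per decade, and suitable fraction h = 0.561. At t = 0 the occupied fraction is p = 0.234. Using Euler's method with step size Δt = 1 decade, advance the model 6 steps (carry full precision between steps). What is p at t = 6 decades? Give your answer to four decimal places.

0.2826

Update rule: p ← p + [c·p·(h−p) − e·p]·Δt with Δt = 1.
  1  |  dp/dt·Δt = +0.009236  |  p_1 = 0.243236
  2  |  dp/dt·Δt = +0.008821  |  p_2 = 0.252056
  3  |  dp/dt·Δt = +0.008369  |  p_3 = 0.260426
  4  |  dp/dt·Δt = +0.007891  |  p_4 = 0.268316
  5  |  dp/dt·Δt = +0.007395  |  p_5 = 0.275711
  6  |  dp/dt·Δt = +0.006891  |  p_6 = 0.282603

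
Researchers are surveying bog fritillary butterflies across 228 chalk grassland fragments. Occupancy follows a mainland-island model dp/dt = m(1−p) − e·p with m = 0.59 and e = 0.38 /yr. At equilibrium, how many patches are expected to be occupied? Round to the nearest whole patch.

p* = m/(m+e) = 0.59/0.9700 = 0.6082.
Expected occupied patches = N × p* = 228 × 0.6082 = 138.68 ≈ 139.

139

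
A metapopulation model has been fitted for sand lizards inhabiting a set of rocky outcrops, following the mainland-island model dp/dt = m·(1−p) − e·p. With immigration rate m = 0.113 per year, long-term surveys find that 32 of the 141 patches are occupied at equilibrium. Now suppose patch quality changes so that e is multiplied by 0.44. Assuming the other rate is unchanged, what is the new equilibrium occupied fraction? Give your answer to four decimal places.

Observed p* = 32/141 = 0.22695.
Balance m(1−p*) = e·p* gives e = m(1−p*)/p* = 0.113×0.77305/0.22695 = 0.38491.
New p* = m/(m+e) = 0.11300/(0.11300+0.16936) = 0.40020.

0.4002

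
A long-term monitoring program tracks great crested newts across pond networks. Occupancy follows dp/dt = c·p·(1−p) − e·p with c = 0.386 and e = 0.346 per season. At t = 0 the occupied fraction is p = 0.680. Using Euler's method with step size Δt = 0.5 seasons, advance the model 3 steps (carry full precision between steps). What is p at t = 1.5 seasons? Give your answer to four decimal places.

Update rule: p ← p + [c·p·(1−p) − e·p]·Δt with Δt = 0.5.
step 1: Δp = -0.07564, p = 0.60436
step 2: Δp = -0.05841, p = 0.54595
step 3: Δp = -0.04661, p = 0.49934

0.4993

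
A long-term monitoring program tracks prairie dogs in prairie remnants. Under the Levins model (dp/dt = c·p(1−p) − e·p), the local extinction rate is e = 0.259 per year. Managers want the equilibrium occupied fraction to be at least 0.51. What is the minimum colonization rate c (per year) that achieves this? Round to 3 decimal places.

p* = 1 − e/c ≥ 0.51 requires e/c ≤ 0.4900, i.e. c ≥ e/0.4900.
c_min = 0.259/0.4900 = 0.5286.

0.529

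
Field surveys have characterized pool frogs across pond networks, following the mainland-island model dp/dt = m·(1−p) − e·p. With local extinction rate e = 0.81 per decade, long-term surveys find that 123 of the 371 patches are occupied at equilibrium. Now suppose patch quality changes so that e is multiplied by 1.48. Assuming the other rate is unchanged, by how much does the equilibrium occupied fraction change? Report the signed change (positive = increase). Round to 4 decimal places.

Observed p* = 123/371 = 0.33154.
Balance m(1−p*) = e·p* gives m = e·p*/(1−p*) = 0.81×0.33154/0.66846 = 0.40174.
New p* = m/(m+e) = 0.40174/(0.40174+1.19880) = 0.25100.
Δp* = 0.25100 − 0.33154 = -0.08054.

-0.0805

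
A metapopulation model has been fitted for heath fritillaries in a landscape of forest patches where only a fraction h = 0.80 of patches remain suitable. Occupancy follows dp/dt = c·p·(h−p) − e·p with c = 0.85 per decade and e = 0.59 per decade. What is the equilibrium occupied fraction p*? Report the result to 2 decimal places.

Setting dp/dt = 0 and dividing by p* gives c·(h−p*) = e.
So p* = h − e/c = 0.80 − 0.59/0.85 = 0.80 − 0.6941 = 0.1059.

0.11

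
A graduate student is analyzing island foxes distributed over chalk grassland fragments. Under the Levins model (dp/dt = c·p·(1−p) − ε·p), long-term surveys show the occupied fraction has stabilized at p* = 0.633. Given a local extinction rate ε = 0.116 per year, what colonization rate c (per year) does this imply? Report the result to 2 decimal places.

At equilibrium c(1−p*) = ε, so c = ε/(1−p*).
c = 0.116/(1 − 0.633) = 0.116/0.3670 = 0.3161.

0.32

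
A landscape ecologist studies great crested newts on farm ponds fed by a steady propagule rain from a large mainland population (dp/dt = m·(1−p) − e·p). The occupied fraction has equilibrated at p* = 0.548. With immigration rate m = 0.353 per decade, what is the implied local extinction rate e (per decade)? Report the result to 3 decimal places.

0.291

At equilibrium m(1−p*) = e·p*, so e = m(1−p*)/p*.
e = 0.353 × 0.4520 / 0.548 = 0.2912.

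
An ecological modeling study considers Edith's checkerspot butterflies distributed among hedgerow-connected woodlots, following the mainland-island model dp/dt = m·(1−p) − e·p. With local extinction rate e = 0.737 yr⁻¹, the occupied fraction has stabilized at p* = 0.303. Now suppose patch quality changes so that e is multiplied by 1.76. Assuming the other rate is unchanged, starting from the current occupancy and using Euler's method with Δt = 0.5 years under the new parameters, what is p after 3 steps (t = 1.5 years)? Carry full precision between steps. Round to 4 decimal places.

0.1988

Balance m(1−p*) = e·p* gives m = e·p*/(1−p*) = 0.737×0.30300/0.69700 = 0.32039.
Starting from p₀ = 0.30300; update p ← p + (dp/dt)·Δt with the new parameters.
t = 0.5: p = 0.30300 + (-0.08486) = 0.21814
t = 1: p = 0.21814 + (-0.01623) = 0.20191
t = 1.5: p = 0.20191 + (-0.00310) = 0.19881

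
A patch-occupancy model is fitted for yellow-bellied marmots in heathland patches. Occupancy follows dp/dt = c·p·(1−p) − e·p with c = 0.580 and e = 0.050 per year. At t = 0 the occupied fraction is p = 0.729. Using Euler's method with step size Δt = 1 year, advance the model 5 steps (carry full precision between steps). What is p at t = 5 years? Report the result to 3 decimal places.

Update rule: p ← p + [c·p·(1−p) − e·p]·Δt with Δt = 1.
t = 1: p = 0.72900 + (+0.07813) = 0.80713
t = 2: p = 0.80713 + (+0.04993) = 0.85707
t = 3: p = 0.85707 + (+0.02820) = 0.88526
t = 4: p = 0.88526 + (+0.01465) = 0.89991
t = 5: p = 0.89991 + (+0.00724) = 0.90716

0.907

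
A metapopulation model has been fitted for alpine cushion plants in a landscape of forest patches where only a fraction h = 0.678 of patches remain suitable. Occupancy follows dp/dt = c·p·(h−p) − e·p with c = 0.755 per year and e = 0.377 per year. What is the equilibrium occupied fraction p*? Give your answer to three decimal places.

0.179

Setting dp/dt = 0 and dividing by p* gives c·(h−p*) = e.
So p* = h − e/c = 0.678 − 0.377/0.755 = 0.678 − 0.4993 = 0.1787.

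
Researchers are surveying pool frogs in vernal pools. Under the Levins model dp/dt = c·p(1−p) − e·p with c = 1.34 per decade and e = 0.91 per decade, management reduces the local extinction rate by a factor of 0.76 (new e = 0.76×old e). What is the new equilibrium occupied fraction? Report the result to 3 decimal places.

0.484

Before: p* = 1 − 0.91/1.34 = 0.3209.
After the change, c = 1.34, e = 0.6916, so p* = 1 − 0.6916/1.34 = 0.4839.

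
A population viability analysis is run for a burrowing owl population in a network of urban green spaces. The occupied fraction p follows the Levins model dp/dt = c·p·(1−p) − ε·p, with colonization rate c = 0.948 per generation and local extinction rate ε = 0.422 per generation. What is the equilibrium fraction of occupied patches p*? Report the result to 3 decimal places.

0.555

Setting dp/dt = 0 and dividing through by p* gives c·(1−p*) = ε.
So p* = 1 − ε/c = 1 − 0.422/0.948 = 1 − 0.4451 = 0.5549.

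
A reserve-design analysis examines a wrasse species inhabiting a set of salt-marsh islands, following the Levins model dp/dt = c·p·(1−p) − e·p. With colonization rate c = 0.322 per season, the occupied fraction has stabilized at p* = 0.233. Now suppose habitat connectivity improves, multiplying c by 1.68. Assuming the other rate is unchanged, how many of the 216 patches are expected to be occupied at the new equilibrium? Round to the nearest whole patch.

117

Balance c(1−p*) = e gives e = 0.322×(1 − 0.23300) = 0.24697.
New p* = 1 − e/c = 1 − 0.24697/0.54096 = 0.54346.
Expected occupied = 216 × 0.54346 = 117.39 ≈ 117.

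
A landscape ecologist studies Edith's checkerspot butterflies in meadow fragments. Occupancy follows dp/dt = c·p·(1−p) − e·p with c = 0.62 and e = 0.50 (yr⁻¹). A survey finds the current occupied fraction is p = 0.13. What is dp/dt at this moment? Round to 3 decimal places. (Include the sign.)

Colonization term: c·p·(1−p) = 0.62×0.13×0.8700 = 0.07012.
Extinction term: e·p = 0.06500.
dp/dt = 0.07012 − 0.06500 = 0.00512.

0.005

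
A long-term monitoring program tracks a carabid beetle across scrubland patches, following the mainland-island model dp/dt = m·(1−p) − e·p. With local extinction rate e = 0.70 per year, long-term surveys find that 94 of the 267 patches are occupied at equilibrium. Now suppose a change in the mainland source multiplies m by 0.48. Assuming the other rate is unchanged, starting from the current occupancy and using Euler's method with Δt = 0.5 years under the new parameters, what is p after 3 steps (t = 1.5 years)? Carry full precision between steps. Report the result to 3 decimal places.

0.232

Observed p* = 94/267 = 0.35206.
Balance m(1−p*) = e·p* gives m = e·p*/(1−p*) = 0.70×0.35206/0.64794 = 0.38035.
Starting from p₀ = 0.35206; update p ← p + (dp/dt)·Δt with the new parameters.
  1  |  dp/dt·Δt = -0.064075  |  p_1 = 0.287985
  2  |  dp/dt·Δt = -0.035800  |  p_2 = 0.252185
  3  |  dp/dt·Δt = -0.020002  |  p_3 = 0.232183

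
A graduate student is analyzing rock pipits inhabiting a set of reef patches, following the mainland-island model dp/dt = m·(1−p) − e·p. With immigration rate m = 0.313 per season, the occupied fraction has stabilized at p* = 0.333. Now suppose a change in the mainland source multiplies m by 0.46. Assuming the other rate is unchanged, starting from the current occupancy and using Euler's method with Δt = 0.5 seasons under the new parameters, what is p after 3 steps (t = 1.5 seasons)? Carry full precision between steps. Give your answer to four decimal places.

0.2207

Balance m(1−p*) = e·p* gives e = m(1−p*)/p* = 0.313×0.66700/0.33300 = 0.62694.
Starting from p₀ = 0.33300; update p ← p + (dp/dt)·Δt with the new parameters.
p: 0.33300 → 0.27663  (Δp = -0.05637)
p: 0.27663 → 0.24199  (Δp = -0.03464)
p: 0.24199 → 0.22070  (Δp = -0.02129)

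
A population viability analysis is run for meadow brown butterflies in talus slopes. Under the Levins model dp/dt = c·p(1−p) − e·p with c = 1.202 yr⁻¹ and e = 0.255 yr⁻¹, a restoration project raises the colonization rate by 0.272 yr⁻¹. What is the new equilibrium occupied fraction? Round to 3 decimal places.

Before: p* = 1 − 0.255/1.202 = 0.7879.
After the change, c = 1.474, e = 0.255, so p* = 1 − 0.255/1.474 = 0.8270.

0.827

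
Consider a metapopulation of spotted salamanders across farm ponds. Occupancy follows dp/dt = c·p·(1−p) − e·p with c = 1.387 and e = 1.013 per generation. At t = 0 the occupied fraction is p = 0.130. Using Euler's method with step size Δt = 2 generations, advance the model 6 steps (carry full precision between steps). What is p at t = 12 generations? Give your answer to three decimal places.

0.269

Update rule: p ← p + [c·p·(1−p) − e·p]·Δt with Δt = 2.
p: 0.13000 → 0.18036  (Δp = +0.05036)
p: 0.18036 → 0.22503  (Δp = +0.04467)
p: 0.22503 → 0.25288  (Δp = +0.02785)
p: 0.25288 → 0.26464  (Δp = +0.01176)
p: 0.26464 → 0.26832  (Δp = +0.00367)
p: 0.26832 → 0.26931  (Δp = +0.00099)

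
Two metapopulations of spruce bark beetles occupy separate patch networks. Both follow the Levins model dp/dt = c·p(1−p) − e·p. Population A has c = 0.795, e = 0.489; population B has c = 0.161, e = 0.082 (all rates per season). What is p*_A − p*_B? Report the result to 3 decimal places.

A: p*_A = 1 − 0.489/0.795 = 0.3849.
B: p*_B = 1 − 0.082/0.161 = 0.4907.
p*_A − p*_B = 0.3849 − 0.4907 = -0.1058.

-0.106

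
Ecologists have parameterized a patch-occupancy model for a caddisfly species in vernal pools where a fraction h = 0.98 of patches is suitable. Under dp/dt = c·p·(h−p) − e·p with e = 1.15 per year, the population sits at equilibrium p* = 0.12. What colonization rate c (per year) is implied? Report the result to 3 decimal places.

At equilibrium c(h−p*) = e, so c = e/(h−p*).
c = 1.15/(0.98 − 0.12) = 1.15/0.8600 = 1.3372.

1.337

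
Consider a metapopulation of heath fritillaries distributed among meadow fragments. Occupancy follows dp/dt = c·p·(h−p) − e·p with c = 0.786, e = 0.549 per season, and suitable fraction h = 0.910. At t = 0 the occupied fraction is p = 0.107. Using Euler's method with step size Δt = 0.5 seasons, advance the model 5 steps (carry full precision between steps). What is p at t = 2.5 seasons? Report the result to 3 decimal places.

0.129

Update rule: p ← p + [c·p·(h−p) − e·p]·Δt with Δt = 0.5.
t = 0.5: p = 0.10700 + (+0.00440) = 0.11140
t = 1: p = 0.11140 + (+0.00438) = 0.11578
t = 1.5: p = 0.11578 + (+0.00436) = 0.12014
t = 2: p = 0.12014 + (+0.00431) = 0.12445
t = 2.5: p = 0.12445 + (+0.00426) = 0.12871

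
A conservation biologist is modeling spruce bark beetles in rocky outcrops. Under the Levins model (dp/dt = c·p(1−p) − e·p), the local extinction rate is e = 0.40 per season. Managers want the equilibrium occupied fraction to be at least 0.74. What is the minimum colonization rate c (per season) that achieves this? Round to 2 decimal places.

1.54

p* = 1 − e/c ≥ 0.74 requires e/c ≤ 0.2600, i.e. c ≥ e/0.2600.
c_min = 0.40/0.2600 = 1.5385.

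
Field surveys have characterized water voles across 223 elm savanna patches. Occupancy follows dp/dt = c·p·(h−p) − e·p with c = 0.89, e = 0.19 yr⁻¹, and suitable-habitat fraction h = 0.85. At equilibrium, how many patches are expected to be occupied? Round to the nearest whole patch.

p* = h − e/c = 0.85 − 0.2135 = 0.6365.
Expected occupied patches = N × p* = 223 × 0.6365 = 141.94 ≈ 142.

142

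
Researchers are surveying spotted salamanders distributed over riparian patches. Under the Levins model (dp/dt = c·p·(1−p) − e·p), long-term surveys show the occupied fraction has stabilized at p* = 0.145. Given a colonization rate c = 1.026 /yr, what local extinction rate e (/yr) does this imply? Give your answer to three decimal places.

0.877

At equilibrium c(1−p*) = e.
e = 1.026 × (1 − 0.145) = 1.026 × 0.8550 = 0.8772.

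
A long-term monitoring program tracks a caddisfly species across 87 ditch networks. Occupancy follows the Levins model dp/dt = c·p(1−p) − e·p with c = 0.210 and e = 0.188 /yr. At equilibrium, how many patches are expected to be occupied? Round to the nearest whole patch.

p* = 1 − e/c = 1 − 0.188/0.210 = 0.1048.
Expected occupied patches = N × p* = 87 × 0.1048 = 9.11 ≈ 9.

9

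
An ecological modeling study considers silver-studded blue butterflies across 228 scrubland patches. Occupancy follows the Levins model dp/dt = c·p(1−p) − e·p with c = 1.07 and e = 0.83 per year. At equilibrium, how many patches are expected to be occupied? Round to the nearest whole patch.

51

p* = 1 − e/c = 1 − 0.83/1.07 = 0.2243.
Expected occupied patches = N × p* = 228 × 0.2243 = 51.14 ≈ 51.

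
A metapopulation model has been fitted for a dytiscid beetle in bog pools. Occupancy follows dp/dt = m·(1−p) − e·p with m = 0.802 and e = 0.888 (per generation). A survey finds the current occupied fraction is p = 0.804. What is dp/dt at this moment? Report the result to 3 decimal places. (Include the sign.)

-0.557

Colonization term: m·(1−p) = 0.802×0.1960 = 0.15719.
Extinction term: e·p = 0.71395.
dp/dt = 0.15719 − 0.71395 = -0.55676.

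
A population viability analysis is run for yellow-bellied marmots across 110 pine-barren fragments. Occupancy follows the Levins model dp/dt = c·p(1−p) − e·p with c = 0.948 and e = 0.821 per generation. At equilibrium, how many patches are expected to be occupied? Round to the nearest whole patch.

p* = 1 − e/c = 1 − 0.821/0.948 = 0.1340.
Expected occupied patches = N × p* = 110 × 0.1340 = 14.74 ≈ 15.

15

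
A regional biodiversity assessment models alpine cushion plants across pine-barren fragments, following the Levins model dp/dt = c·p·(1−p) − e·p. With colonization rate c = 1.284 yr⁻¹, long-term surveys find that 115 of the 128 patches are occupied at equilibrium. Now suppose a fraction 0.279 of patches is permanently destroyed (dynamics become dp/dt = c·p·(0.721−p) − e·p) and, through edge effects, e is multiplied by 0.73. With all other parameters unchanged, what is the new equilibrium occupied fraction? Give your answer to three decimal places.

0.647

Observed p* = 115/128 = 0.89844.
Balance c(1−p*) = e gives e = 1.284×(1 − 0.89844) = 0.13040.
New p* = 0.721 − e/c = 0.721 − 0.09519/1.28400 = 0.64686.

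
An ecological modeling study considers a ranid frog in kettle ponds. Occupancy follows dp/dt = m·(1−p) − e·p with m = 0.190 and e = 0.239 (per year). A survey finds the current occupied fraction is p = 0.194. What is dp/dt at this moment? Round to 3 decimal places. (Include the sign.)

0.107

Colonization term: m·(1−p) = 0.190×0.8060 = 0.15314.
Extinction term: e·p = 0.04637.
dp/dt = 0.15314 − 0.04637 = 0.10677.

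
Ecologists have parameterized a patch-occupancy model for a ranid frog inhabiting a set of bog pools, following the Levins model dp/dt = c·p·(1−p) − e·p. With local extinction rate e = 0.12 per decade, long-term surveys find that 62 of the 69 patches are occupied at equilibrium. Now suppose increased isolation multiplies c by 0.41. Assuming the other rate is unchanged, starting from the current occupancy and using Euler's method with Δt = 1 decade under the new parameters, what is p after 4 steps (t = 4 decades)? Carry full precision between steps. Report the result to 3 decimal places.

Observed p* = 62/69 = 0.89855.
Balance c(1−p*) = e gives c = e/(1 − 0.89855) = 0.12/0.10145 = 1.18286.
Starting from p₀ = 0.89855; update p ← p + (dp/dt)·Δt with the new parameters.
  1  |  dp/dt·Δt = -0.063617  |  p_1 = 0.834933
  2  |  dp/dt·Δt = -0.033353  |  p_2 = 0.801580
  3  |  dp/dt·Δt = -0.019055  |  p_3 = 0.782525
  4  |  dp/dt·Δt = -0.011371  |  p_4 = 0.771154

0.771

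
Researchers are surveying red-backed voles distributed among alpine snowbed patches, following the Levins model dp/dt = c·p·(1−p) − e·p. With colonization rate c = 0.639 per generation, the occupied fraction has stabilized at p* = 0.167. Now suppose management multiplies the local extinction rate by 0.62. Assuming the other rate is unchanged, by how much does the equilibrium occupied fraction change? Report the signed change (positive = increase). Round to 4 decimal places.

0.3165

Balance c(1−p*) = e gives e = 0.639×(1 − 0.16700) = 0.53229.
New p* = 1 − e/c = 1 − 0.33002/0.63900 = 0.48354.
Δp* = 0.48354 − 0.16700 = +0.31654.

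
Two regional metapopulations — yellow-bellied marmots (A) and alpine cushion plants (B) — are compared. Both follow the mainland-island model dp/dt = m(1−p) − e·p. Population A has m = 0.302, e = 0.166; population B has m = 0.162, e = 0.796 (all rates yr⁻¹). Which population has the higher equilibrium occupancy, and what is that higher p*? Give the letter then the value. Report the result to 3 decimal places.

A, 0.645

A: p*_A = m/(m+e) = 0.302/0.4680 = 0.6453.
B: p*_B = 0.162/0.9580 = 0.1691.
A is higher at 0.6453.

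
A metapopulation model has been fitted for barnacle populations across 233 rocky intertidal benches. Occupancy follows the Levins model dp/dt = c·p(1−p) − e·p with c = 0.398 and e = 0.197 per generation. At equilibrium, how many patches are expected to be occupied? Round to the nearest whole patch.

118

p* = 1 − e/c = 1 − 0.197/0.398 = 0.5050.
Expected occupied patches = N × p* = 233 × 0.5050 = 117.67 ≈ 118.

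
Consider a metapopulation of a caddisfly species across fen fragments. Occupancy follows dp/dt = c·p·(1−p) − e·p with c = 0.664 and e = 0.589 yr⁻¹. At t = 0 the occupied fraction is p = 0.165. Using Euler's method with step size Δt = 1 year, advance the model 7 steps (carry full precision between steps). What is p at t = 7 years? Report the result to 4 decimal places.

Update rule: p ← p + [c·p·(1−p) − e·p]·Δt with Δt = 1.
p: 0.16500 → 0.15930  (Δp = -0.00570)
p: 0.15930 → 0.15440  (Δp = -0.00490)
p: 0.15440 → 0.15015  (Δp = -0.00425)
p: 0.15015 → 0.14644  (Δp = -0.00371)
p: 0.14644 → 0.14318  (Δp = -0.00326)
p: 0.14318 → 0.14031  (Δp = -0.00287)
p: 0.14031 → 0.13776  (Δp = -0.00255)

0.1378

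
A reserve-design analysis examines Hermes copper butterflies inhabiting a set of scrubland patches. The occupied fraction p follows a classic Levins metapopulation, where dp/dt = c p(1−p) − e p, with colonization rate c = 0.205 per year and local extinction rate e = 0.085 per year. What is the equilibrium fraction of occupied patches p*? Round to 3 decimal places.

Setting dp/dt = 0 and dividing through by p* gives c·(1−p*) = e.
So p* = 1 − e/c = 1 − 0.085/0.205 = 1 − 0.4146 = 0.5854.

0.585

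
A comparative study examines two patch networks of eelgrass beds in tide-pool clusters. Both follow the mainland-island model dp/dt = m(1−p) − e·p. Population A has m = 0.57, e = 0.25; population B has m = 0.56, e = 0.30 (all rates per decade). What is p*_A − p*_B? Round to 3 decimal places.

A: p*_A = m/(m+e) = 0.57/0.8200 = 0.6951.
B: p*_B = 0.56/0.8600 = 0.6512.
p*_A − p*_B = 0.6951 − 0.6512 = 0.0440.

0.044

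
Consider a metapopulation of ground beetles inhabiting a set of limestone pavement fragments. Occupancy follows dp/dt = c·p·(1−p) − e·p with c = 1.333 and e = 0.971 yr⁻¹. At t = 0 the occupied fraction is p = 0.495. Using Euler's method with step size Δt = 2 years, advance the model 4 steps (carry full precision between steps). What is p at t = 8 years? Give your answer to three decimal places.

0.268

Update rule: p ← p + [c·p·(1−p) − e·p]·Δt with Δt = 2.
step 1: Δp = -0.29486, p = 0.20014
step 2: Δp = +0.03811, p = 0.23825
step 3: Δp = +0.02116, p = 0.25941
step 4: Δp = +0.00841, p = 0.26782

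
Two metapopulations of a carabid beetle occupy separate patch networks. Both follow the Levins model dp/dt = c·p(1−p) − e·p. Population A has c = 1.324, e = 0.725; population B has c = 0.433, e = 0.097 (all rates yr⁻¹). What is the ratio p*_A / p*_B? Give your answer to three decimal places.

0.583

A: p*_A = 1 − 0.725/1.324 = 0.4524.
B: p*_B = 1 − 0.097/0.433 = 0.7760.
p*_A / p*_B = 0.4524/0.7760 = 0.5830.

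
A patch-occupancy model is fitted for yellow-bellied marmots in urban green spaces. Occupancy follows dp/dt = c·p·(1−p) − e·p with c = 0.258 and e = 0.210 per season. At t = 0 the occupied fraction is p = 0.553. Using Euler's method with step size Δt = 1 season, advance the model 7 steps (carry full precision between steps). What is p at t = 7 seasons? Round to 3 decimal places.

Update rule: p ← p + [c·p·(1−p) − e·p]·Δt with Δt = 1.
t = 1: p = 0.55300 + (-0.05235) = 0.50065
t = 2: p = 0.50065 + (-0.04064) = 0.46001
t = 3: p = 0.46001 + (-0.03251) = 0.42750
t = 4: p = 0.42750 + (-0.02663) = 0.40086
t = 5: p = 0.40086 + (-0.02222) = 0.37865
t = 6: p = 0.37865 + (-0.01882) = 0.35983
t = 7: p = 0.35983 + (-0.01613) = 0.34370

0.344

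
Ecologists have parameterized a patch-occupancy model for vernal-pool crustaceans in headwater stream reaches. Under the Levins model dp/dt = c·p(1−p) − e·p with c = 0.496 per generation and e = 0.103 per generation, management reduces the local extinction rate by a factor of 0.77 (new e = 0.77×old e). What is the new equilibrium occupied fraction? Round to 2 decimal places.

0.84

Before: p* = 1 − 0.103/0.496 = 0.7923.
After the change, c = 0.496, e = 0.07931, so p* = 1 − 0.07931/0.496 = 0.8401.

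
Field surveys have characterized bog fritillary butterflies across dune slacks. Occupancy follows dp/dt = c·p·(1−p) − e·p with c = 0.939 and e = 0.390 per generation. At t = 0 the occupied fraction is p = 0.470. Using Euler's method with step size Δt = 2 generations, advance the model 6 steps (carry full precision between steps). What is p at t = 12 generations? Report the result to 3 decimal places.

Update rule: p ← p + [c·p·(1−p) − e·p]·Δt with Δt = 2.
  1  |  dp/dt·Δt = +0.101210  |  p_1 = 0.571210
  2  |  dp/dt·Δt = +0.014433  |  p_2 = 0.585643
  3  |  dp/dt·Δt = -0.001076  |  p_3 = 0.584567
  4  |  dp/dt·Δt = +0.000107  |  p_4 = 0.584674
  5  |  dp/dt·Δt = -0.000010  |  p_5 = 0.584664
  6  |  dp/dt·Δt = +0.000001  |  p_6 = 0.584665

0.585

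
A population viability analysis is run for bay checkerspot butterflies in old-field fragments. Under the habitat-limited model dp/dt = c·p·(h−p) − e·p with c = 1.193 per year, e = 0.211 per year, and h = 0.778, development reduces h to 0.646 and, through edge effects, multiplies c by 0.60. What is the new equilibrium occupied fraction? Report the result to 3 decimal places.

Before: p* = h − e/c = 0.778 − 0.211/1.193 = 0.778 − 0.1769 = 0.6011.
After: c = 0.7158, e = 0.211, h = 0.646; p* = 0.646 − 0.211/0.7158 = 0.3512.

0.351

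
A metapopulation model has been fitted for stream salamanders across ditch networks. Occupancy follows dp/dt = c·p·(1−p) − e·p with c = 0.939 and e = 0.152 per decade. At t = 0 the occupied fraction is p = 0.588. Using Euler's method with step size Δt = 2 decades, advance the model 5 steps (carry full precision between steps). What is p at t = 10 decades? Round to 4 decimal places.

Update rule: p ← p + [c·p·(1−p) − e·p]·Δt with Δt = 2.
p: 0.58800 → 0.86420  (Δp = +0.27620)
p: 0.86420 → 0.82188  (Δp = -0.04233)
p: 0.82188 → 0.84696  (Δp = +0.02508)
p: 0.84696 → 0.83291  (Δp = -0.01404)
p: 0.83291 → 0.84107  (Δp = +0.00816)

0.8411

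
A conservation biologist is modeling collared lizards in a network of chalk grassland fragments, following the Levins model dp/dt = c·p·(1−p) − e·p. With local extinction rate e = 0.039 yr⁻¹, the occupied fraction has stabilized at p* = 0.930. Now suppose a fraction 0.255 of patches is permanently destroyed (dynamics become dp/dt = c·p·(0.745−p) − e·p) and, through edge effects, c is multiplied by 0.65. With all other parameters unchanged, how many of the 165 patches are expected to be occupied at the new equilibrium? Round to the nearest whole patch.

Balance c(1−p*) = e gives c = e/(1 − 0.93000) = 0.039/0.07000 = 0.55714.
New p* = 0.745 − e/c = 0.745 − 0.03900/0.36214 = 0.63731.
Expected occupied = 165 × 0.63731 = 105.16 ≈ 105.

105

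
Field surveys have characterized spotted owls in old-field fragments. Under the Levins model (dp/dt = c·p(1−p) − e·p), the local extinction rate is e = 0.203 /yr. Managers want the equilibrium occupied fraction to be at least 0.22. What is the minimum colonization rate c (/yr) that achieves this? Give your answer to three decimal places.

0.260

p* = 1 − e/c ≥ 0.22 requires e/c ≤ 0.7800, i.e. c ≥ e/0.7800.
c_min = 0.203/0.7800 = 0.2603.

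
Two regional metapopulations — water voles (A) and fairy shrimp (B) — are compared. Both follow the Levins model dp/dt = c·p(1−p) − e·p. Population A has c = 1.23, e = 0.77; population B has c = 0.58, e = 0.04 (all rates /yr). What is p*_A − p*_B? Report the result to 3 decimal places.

A: p*_A = 1 − 0.77/1.23 = 0.3740.
B: p*_B = 1 − 0.04/0.58 = 0.9310.
p*_A − p*_B = 0.3740 − 0.9310 = -0.5571.

-0.557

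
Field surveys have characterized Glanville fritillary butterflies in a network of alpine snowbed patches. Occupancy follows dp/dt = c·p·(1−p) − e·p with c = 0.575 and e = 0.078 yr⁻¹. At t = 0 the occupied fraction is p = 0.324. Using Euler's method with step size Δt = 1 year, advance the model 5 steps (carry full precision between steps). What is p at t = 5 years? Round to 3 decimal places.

Update rule: p ← p + [c·p·(1−p) − e·p]·Δt with Δt = 1.
t = 1: p = 0.32400 + (+0.10067) = 0.42467
t = 2: p = 0.42467 + (+0.10736) = 0.53203
t = 3: p = 0.53203 + (+0.10166) = 0.63369
t = 4: p = 0.63369 + (+0.08404) = 0.71774
t = 5: p = 0.71774 + (+0.06051) = 0.77824

0.778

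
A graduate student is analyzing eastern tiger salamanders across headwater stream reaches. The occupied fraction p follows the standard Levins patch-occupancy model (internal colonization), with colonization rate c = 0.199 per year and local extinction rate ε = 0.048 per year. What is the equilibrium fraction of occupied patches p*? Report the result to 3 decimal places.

At equilibrium, colonization balances extinction: c·p*·(1−p*) = ε·p*.
So p* = 1 − ε/c = 1 − 0.048/0.199 = 1 − 0.2412 = 0.7588.

0.759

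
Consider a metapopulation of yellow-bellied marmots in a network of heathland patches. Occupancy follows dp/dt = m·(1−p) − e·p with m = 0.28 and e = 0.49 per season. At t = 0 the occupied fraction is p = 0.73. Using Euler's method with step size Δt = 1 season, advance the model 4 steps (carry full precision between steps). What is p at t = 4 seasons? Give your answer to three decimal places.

Update rule: p ← p + [m·(1−p) − e·p]·Δt with Δt = 1.
  1  |  dp/dt·Δt = -0.282100  |  p_1 = 0.447900
  2  |  dp/dt·Δt = -0.064883  |  p_2 = 0.383017
  3  |  dp/dt·Δt = -0.014923  |  p_3 = 0.368094
  4  |  dp/dt·Δt = -0.003432  |  p_4 = 0.364662

0.365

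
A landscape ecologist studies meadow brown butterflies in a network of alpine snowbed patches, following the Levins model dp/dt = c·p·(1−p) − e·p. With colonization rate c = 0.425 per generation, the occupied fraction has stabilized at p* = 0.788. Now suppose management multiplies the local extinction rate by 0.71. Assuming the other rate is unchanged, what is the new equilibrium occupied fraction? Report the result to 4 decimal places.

0.8495

Balance c(1−p*) = e gives e = 0.425×(1 − 0.78800) = 0.09010.
New p* = 1 − e/c = 1 − 0.06397/0.42500 = 0.84948.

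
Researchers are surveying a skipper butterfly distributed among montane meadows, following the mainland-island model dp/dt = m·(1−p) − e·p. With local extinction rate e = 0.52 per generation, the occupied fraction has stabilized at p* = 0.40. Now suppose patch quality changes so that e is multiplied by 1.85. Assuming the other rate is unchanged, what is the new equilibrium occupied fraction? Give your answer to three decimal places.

0.265

Balance m(1−p*) = e·p* gives m = e·p*/(1−p*) = 0.52×0.40000/0.60000 = 0.34667.
New p* = m/(m+e) = 0.34667/(0.34667+0.96200) = 0.26490.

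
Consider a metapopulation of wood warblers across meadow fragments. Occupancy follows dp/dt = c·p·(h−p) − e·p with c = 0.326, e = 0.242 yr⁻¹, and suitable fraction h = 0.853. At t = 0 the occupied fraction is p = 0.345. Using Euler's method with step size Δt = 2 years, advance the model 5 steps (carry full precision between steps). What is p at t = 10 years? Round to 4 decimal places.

Update rule: p ← p + [c·p·(h−p) − e·p]·Δt with Δt = 2.
t = 2: p = 0.34500 + (-0.05271) = 0.29229
t = 4: p = 0.29229 + (-0.03461) = 0.25768
t = 6: p = 0.25768 + (-0.02470) = 0.23298
t = 8: p = 0.23298 + (-0.01858) = 0.21440
t = 10: p = 0.21440 + (-0.01450) = 0.19990

0.1999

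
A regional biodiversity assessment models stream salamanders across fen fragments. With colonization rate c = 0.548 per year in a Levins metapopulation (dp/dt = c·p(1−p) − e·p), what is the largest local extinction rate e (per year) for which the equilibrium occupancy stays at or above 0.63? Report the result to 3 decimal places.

1 − e/c ≥ 0.63 ⇒ e ≤ c(1 − 0.63) = 0.548 × 0.3700.
e_max = 0.2028.

0.203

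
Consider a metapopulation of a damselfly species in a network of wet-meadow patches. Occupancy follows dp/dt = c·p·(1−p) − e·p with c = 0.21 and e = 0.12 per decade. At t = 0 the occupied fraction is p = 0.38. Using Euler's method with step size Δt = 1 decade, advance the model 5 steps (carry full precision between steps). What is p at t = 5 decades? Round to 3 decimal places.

0.397

Update rule: p ← p + [c·p·(1−p) − e·p]·Δt with Δt = 1.
t = 1: p = 0.38000 + (+0.00388) = 0.38388
t = 2: p = 0.38388 + (+0.00360) = 0.38748
t = 3: p = 0.38748 + (+0.00334) = 0.39082
t = 4: p = 0.39082 + (+0.00310) = 0.39392
t = 5: p = 0.39392 + (+0.00287) = 0.39679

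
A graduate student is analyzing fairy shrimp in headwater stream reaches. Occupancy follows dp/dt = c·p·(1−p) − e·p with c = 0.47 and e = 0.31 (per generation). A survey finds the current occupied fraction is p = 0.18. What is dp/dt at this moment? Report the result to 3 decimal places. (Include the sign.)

Colonization term: c·p·(1−p) = 0.47×0.18×0.8200 = 0.06937.
Extinction term: e·p = 0.05580.
dp/dt = 0.06937 − 0.05580 = 0.01357.

0.014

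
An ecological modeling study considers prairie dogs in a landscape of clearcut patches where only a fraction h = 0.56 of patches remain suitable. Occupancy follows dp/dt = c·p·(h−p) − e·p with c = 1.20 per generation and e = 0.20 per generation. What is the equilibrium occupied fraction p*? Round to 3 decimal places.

0.393

Setting dp/dt = 0 and dividing by p* gives c·(h−p*) = e.
So p* = h − e/c = 0.56 − 0.20/1.20 = 0.56 − 0.1667 = 0.3933.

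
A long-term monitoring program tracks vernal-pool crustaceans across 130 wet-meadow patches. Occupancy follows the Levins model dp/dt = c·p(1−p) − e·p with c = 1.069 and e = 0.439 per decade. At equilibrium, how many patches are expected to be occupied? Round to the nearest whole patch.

77

p* = 1 − e/c = 1 − 0.439/1.069 = 0.5893.
Expected occupied patches = N × p* = 130 × 0.5893 = 76.61 ≈ 77.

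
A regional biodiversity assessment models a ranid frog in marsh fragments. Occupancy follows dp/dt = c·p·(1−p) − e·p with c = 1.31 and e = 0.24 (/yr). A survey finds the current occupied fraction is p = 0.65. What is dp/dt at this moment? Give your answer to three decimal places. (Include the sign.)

0.142

Colonization term: c·p·(1−p) = 1.31×0.65×0.3500 = 0.29802.
Extinction term: e·p = 0.15600.
dp/dt = 0.29802 − 0.15600 = 0.14202.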